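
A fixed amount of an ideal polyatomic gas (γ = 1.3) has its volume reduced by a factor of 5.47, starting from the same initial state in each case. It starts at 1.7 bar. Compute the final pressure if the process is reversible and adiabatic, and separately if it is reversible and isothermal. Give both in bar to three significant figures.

Isothermal: P₂ = P₁(V₁/V₂) = 1.7×5.47 = 9.299 bar.
Adiabatic: P₂ = P₁(V₁/V₂)^γ = 1.7×5.47^(1.3) = 15.48 bar.

adiabatic: 15.5 bar; isothermal: 9.30 bar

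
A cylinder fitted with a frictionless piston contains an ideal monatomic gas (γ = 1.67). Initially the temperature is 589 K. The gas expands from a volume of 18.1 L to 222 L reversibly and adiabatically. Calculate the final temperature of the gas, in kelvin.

T₂ ≈ 110 K

For a reversible adiabat TV^(γ−1) is constant, so T₂ = T₁ (V₁/V₂)^(γ−1).
T₂ = 589 × (18.1/222)^(0.67) = 109.8 K.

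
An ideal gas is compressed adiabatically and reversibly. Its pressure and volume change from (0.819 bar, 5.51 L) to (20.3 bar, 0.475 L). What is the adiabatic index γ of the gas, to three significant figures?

PV^γ = const ⇒ γ = ln(P₂/P₁) / ln(V₁/V₂).
γ = ln(20.3/0.819) / ln(5.51/0.475) = 1.31.

γ ≈ 1.31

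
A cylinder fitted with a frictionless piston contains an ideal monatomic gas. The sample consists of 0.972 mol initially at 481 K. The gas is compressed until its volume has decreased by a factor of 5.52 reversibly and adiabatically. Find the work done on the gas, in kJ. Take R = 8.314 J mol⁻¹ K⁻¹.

W ≈ 12.4 kJ

For a reversible adiabat TV^(γ−1) is constant, so T₂ = T₁ (V₁/V₂)^(γ−1).
γ = 5/3 for a monatomic ideal gas, so γ−1 = 2/3.
T₂ = 481 × 5.52^(2/3) = 1502 K.
Q = 0, so ΔU = W_on_gas = nCᵥΔT with Cᵥ = R/(γ−1) = 12.47 J/(mol·K).
ΔU = 0.972 × 12.47 × (1502 − 481) = 12380 J.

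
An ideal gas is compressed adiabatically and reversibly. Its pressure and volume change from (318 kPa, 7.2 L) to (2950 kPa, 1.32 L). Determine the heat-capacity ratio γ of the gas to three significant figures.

PV^γ = const ⇒ γ = ln(P₂/P₁) / ln(V₁/V₂).
γ = ln(2950/318) / ln(7.2/1.32) = 1.313.

γ ≈ 1.31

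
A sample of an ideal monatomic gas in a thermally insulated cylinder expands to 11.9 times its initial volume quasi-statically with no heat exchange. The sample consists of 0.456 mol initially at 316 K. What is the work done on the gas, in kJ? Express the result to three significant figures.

W ≈ -1.45 kJ

For a reversible adiabat TV^(γ−1) is constant, so T₂ = T₁ (V₁/V₂)^(γ−1).
γ = 5/3 for a monatomic ideal gas, so γ−1 = 2/3.
T₂ = 316 × (1/11.9)^(2/3) = 60.63 K.
Q = 0, so ΔU = W_on_gas = nCᵥΔT with Cᵥ = R/(γ−1) = 12.47 J/(mol·K).
ΔU = 0.456 × 12.47 × (60.63 − 316) = -1452 J.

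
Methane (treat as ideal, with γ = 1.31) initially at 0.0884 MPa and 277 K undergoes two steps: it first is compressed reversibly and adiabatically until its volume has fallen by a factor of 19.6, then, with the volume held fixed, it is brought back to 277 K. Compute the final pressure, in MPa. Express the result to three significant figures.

P₃ ≈ 1.73 MPa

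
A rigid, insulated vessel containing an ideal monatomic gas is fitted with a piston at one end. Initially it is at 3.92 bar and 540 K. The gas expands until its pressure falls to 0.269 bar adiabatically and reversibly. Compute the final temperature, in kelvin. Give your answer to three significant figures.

T₂ ≈ 185 K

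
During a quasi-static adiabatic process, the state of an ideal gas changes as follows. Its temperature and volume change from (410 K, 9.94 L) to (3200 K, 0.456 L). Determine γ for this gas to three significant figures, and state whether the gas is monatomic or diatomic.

γ ≈ 1.67; monatomic

TV^(γ−1) = const ⇒ γ − 1 = ln(T₂/T₁) / ln(V₁/V₂).
γ = 1 + ln(3200/410) / ln(9.94/0.456) = 1.667.
γ ≈ 1.67 is close to 5/3, so the gas is monatomic.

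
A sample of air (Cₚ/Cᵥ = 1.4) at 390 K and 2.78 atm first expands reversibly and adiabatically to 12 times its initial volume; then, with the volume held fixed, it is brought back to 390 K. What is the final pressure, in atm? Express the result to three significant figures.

Adiabatic step (PV^γ = const): P₂ = 2.78×(1/12)^(1.4) = 0.08574 atm; T₂ = 390×(1/12)^(0.4) = 144.3 K.
Isochoric: P₃ = P₂(T₃/T₂) = 0.08574 × (390/144.3) = 0.2317 atm.

P₃ ≈ 0.232 atm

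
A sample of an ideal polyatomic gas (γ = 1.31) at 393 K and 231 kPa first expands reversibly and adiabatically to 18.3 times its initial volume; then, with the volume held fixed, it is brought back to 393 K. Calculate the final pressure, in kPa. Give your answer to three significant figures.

P₃ ≈ 12.6 kPa

Adiabatic step (PV^γ = const): P₂ = 231×(1/18.3)^(1.31) = 5.126 kPa; T₂ = 393×(1/18.3)^(0.31) = 159.6 K.
Isochoric: P₃ = P₂(T₃/T₂) = 5.126 × (393/159.6) = 12.62 kPa.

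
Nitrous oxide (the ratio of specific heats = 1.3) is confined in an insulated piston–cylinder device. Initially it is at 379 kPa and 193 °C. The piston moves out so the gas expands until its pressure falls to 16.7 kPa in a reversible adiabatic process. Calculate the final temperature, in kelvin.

T₂ ≈ 227 K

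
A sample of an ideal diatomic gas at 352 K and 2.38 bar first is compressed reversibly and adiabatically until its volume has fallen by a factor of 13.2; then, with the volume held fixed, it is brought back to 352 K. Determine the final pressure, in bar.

P₃ ≈ 31.4 bar

For a diatomic ideal gas γ = 7/5.
Adiabatic step (PV^γ = const): P₂ = 2.38×13.2^(7/5) = 88.18 bar; T₂ = 352×13.2^(2/5) = 988 K.
Isochoric: P₃ = P₂(T₃/T₂) = 88.18 × (352/988) = 31.42 bar.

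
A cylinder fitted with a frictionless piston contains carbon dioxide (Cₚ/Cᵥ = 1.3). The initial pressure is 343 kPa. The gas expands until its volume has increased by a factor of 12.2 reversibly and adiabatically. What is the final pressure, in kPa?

Adiabatic: P₁V₁^γ = P₂V₂^γ ⇒ P₂ = P₁ (V₁/V₂)^γ.
P₂ = 343 × (1/12.2)^(1.3) = 13.27 kPa.

P₂ ≈ 13.3 kPa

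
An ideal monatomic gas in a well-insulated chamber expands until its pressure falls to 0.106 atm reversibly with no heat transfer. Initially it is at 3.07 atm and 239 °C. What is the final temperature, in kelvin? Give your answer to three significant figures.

Along an adiabat T P^((1−γ)/γ) is constant, so T₂ = T₁ (P₂/P₁)^((γ−1)/γ).
For a monatomic ideal gas γ = 5/3, so (γ−1)/γ = 2/5.
T₁ = 239 °C = 512.1 K.
T₂ = 512.1 × (0.106/3.07)^(2/5) = 133.2 K.

T₂ ≈ 133 K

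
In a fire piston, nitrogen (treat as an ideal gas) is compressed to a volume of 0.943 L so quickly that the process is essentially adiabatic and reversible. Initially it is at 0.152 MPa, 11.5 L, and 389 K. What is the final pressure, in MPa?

P₂ ≈ 5.04 MPa

Adiabatic: P₁V₁^γ = P₂V₂^γ ⇒ P₂ = P₁ (V₁/V₂)^γ.
γ = 7/5 for a diatomic ideal gas.
P₂ = 0.152 × (11.5/0.943)^(7/5) = 5.041 MPa.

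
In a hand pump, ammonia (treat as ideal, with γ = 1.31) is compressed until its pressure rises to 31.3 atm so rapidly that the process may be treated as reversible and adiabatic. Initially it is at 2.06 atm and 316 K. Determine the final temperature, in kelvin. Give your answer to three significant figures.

Adiabatic: T₂/T₁ = (P₂/P₁)^((γ−1)/γ).
T₂ = 316 × (31.3/2.06)^(0.237) = 601.6 K.

T₂ ≈ 602 K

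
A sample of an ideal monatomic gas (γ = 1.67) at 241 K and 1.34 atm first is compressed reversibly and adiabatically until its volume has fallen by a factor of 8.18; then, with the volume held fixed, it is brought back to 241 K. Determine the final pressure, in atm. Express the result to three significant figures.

P₃ ≈ 11.0 atm

Adiabatic step (PV^γ = const): P₂ = 1.34×8.18^(1.67) = 44.81 atm; T₂ = 241×8.18^(0.67) = 985.3 K.
Isochoric: P₃ = P₂(T₃/T₂) = 44.81 × (241/985.3) = 10.96 atm.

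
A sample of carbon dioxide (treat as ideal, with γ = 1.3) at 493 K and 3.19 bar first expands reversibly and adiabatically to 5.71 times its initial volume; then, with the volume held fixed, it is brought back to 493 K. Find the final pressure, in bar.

P₃ ≈ 0.559 bar

Adiabatic step (PV^γ = const): P₂ = 3.19×(1/5.71)^(1.3) = 0.3313 bar; T₂ = 493×(1/5.71)^(0.3) = 292.3 K.
Isochoric: P₃ = P₂(T₃/T₂) = 0.3313 × (493/292.3) = 0.5587 bar.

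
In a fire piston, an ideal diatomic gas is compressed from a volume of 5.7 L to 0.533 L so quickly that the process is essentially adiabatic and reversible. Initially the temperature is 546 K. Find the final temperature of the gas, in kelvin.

T₂ ≈ 1410 K

Adiabatic: T₁V₁^(γ−1) = T₂V₂^(γ−1) ⇒ T₂ = T₁ (V₁/V₂)^(γ−1).
For a diatomic ideal gas γ = 7/5, so γ−1 = 2/5.
T₂ = 546 × (5.7/0.533)^(2/5) = 1409 K.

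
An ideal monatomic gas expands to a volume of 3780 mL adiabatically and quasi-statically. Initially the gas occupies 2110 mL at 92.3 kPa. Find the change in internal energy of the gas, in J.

γ = 5/3 for a monatomic ideal gas.
P₂ = P₁(V₁/V₂)^γ = 92.3×(2110/3780)^(5/3) = 34.93 kPa.
For a reversible adiabat, W_by_gas = (P₁V₁ − P₂V₂)/(γ−1).
W_by = (92300×0.00211 − 34930×0.00378) / (2/3) = 94.08 J.
Q = 0 ⇒ ΔU = −W_by = -94.08 J.

ΔU ≈ -94.1 J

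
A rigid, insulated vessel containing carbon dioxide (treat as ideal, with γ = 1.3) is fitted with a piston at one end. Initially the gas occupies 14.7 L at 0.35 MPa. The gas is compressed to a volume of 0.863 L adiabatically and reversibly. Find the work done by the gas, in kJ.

P₂ = P₁(V₁/V₂)^γ = 0.35×(14.7/0.863)^(1.3) = 13.96 MPa.
For a reversible adiabat, W_by_gas = (P₁V₁ − P₂V₂)/(γ−1).
W_by = (350000×0.0147 − 1.396×10^7×0.000863) / (0.3) = -23000 J.

W ≈ -23.0 kJ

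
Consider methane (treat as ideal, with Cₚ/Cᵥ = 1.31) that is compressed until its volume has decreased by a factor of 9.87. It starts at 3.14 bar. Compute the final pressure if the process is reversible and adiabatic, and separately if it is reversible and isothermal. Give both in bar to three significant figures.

Isothermal: P₂ = P₁(V₁/V₂) = 3.14×9.87 = 30.99 bar.
Adiabatic: P₂ = P₁(V₁/V₂)^γ = 3.14×9.87^(1.31) = 63.02 bar.

adiabatic: 63.0 bar; isothermal: 31.0 bar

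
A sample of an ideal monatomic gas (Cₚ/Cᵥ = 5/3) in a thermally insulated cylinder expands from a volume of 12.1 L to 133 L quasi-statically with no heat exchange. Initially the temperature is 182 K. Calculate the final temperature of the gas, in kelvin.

For a reversible adiabat TV^(γ−1) is constant, so T₂ = T₁ (V₁/V₂)^(γ−1).
T₂ = 182 × (12.1/133)^(2/3) = 36.82 K.

T₂ ≈ 36.8 K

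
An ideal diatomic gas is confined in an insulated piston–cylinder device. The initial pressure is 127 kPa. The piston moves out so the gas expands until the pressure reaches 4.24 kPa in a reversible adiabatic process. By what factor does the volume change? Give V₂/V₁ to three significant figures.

From PV^γ = const, V₂/V₁ = (P₁/P₂)^(1/γ).
For a diatomic ideal gas γ = 7/5.
V₂/V₁ = (127/4.24)^(5/7) = 11.34.

V₂/V₁ ≈ 11.3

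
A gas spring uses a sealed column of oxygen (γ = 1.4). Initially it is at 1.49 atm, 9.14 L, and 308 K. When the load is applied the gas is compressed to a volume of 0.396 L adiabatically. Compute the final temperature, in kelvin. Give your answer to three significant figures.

T₂ ≈ 1080 K

For a reversible adiabat TV^(γ−1) is constant, so T₂ = T₁ (V₁/V₂)^(γ−1).
T₂ = 308 × (9.14/0.396)^(0.4) = 1081 K.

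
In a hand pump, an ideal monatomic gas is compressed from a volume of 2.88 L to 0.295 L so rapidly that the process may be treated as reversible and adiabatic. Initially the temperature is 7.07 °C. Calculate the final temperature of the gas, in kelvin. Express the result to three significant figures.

T₂ ≈ 1280 K

Adiabatic: T₁V₁^(γ−1) = T₂V₂^(γ−1) ⇒ T₂ = T₁ (V₁/V₂)^(γ−1).
For a monatomic ideal gas γ = 5/3, so γ−1 = 2/3.
T₁ = 7.07 °C = 280.2 K.
T₂ = 280.2 × (2.88/0.295)^(2/3) = 1280 K.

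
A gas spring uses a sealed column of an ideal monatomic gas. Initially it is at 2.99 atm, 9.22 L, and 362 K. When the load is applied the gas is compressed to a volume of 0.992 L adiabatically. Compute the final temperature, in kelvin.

T₂ ≈ 1600 K

For a reversible adiabat TV^(γ−1) is constant, so T₂ = T₁ (V₁/V₂)^(γ−1).
γ = 5/3 for a monatomic ideal gas.
T₂ = 362 × (9.22/0.992)^(2/3) = 1600 K.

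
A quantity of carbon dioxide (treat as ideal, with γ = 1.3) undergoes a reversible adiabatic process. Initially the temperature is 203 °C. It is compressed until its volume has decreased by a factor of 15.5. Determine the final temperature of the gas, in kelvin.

For a reversible adiabat TV^(γ−1) is constant, so T₂ = T₁ (V₁/V₂)^(γ−1).
T₁ = 203 °C = 476.1 K.
T₂ = 476.1 × 15.5^(0.3) = 1084 K.

T₂ ≈ 1080 K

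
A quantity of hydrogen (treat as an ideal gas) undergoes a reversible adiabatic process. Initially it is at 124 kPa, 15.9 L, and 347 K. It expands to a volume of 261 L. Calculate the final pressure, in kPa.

Adiabatic: P₁V₁^γ = P₂V₂^γ ⇒ P₂ = P₁ (V₁/V₂)^γ.
γ = 7/5 for a diatomic ideal gas.
P₂ = 124 × (15.9/261)^(7/5) = 2.466 kPa.

P₂ ≈ 2.47 kPa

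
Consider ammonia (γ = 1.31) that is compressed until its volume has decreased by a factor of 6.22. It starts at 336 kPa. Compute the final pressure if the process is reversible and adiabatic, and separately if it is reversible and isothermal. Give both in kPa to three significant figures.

adiabatic: 3680 kPa; isothermal: 2090 kPa

Isothermal: P₂ = P₁(V₁/V₂) = 336×6.22 = 2090 kPa.
Adiabatic: P₂ = P₁(V₁/V₂)^γ = 336×6.22^(1.31) = 3683 kPa.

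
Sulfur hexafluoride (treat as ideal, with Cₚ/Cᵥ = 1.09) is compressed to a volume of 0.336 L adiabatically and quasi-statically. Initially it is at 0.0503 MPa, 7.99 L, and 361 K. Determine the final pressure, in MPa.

Since PV^γ is constant along a reversible adiabat, P₂ = P₁ (V₁/V₂)^γ.
P₂ = 0.0503 × (7.99/0.336)^(1.09) = 1.591 MPa.

P₂ ≈ 1.59 MPa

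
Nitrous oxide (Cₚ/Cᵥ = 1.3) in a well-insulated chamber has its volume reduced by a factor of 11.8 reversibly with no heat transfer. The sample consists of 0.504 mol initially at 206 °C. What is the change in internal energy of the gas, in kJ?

For a reversible adiabat TV^(γ−1) is constant, so T₂ = T₁ (V₁/V₂)^(γ−1).
T₁ = 206 °C = 479.1 K.
T₂ = 479.1 × 11.8^(0.3) = 1005 K.
Q = 0, so ΔU = W_on_gas = nCᵥΔT with Cᵥ = R/(γ−1) = 27.71 J/(mol·K).
ΔU = 0.504 × 27.71 × (1005 − 479.1) = 7341 J.

ΔU ≈ 7.34 kJ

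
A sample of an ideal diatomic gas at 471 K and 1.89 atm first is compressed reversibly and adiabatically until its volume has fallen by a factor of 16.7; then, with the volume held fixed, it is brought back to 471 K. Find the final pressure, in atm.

For a diatomic ideal gas γ = 7/5.
Adiabatic step (PV^γ = const): P₂ = 1.89×16.7^(7/5) = 97.33 atm; T₂ = 471×16.7^(2/5) = 1452 K.
Isochoric: P₃ = P₂(T₃/T₂) = 97.33 × (471/1452) = 31.56 atm.

P₃ ≈ 31.6 atm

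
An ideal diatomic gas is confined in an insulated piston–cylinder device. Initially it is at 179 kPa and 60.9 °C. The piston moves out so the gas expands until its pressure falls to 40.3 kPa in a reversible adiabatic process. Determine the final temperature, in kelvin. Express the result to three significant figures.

Along an adiabat T P^((1−γ)/γ) is constant, so T₂ = T₁ (P₂/P₁)^((γ−1)/γ).
For a diatomic ideal gas γ = 7/5, so (γ−1)/γ = 2/7.
T₁ = 60.9 °C = 334 K.
T₂ = 334 × (40.3/179)^(2/7) = 218.2 K.

T₂ ≈ 218 K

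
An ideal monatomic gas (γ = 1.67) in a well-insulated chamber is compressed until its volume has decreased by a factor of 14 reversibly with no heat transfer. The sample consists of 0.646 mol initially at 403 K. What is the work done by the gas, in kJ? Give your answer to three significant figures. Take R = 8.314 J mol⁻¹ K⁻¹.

For a reversible adiabat TV^(γ−1) is constant, so T₂ = T₁ (V₁/V₂)^(γ−1).
T₂ = 403 × 14^(0.67) = 2362 K.
Q = 0, so ΔU = W_on_gas = nCᵥΔT with Cᵥ = R/(γ−1) = 12.41 J/(mol·K).
ΔU = 0.646 × 12.41 × (2362 − 403) = 15700 J.
Work done by the gas = −ΔU = -15700 J.

W ≈ -15.7 kJ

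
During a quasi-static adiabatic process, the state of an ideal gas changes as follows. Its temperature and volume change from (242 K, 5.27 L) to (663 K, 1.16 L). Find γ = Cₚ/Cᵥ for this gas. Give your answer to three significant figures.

γ ≈ 1.67

TV^(γ−1) = const ⇒ γ − 1 = ln(T₂/T₁) / ln(V₁/V₂).
γ = 1 + ln(663/242) / ln(5.27/1.16) = 1.666.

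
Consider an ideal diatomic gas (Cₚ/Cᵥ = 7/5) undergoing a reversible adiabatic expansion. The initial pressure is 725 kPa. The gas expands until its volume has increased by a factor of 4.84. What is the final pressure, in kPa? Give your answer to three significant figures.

Since PV^γ is constant along a reversible adiabat, P₂ = P₁ (V₁/V₂)^γ.
P₂ = 725 × (1/4.84)^(7/5) = 79.72 kPa.

P₂ ≈ 79.7 kPa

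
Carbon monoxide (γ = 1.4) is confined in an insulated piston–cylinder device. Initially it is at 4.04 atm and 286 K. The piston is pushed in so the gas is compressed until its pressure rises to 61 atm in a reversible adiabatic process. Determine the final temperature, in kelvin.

T₂ ≈ 621 K

Adiabatic: T₂/T₁ = (P₂/P₁)^((γ−1)/γ).
T₂ = 286 × (61/4.04)^(0.286) = 621.2 K.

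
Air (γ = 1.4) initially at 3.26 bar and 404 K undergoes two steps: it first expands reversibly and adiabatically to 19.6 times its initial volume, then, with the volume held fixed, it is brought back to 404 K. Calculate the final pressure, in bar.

P₃ ≈ 0.166 bar

Adiabatic step (PV^γ = const): P₂ = 3.26×(1/19.6)^(1.4) = 0.05059 bar; T₂ = 404×(1/19.6)^(0.4) = 122.9 K.
Isochoric: P₃ = P₂(T₃/T₂) = 0.05059 × (404/122.9) = 0.1663 bar.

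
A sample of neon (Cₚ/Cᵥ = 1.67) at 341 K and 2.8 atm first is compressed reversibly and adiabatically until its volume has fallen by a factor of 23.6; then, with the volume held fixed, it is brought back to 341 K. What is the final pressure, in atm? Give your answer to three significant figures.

P₃ ≈ 66.1 atm

Adiabatic step (PV^γ = const): P₂ = 2.8×23.6^(1.67) = 549.4 atm; T₂ = 341×23.6^(0.67) = 2835 K.
Isochoric: P₃ = P₂(T₃/T₂) = 549.4 × (341/2835) = 66.08 atm.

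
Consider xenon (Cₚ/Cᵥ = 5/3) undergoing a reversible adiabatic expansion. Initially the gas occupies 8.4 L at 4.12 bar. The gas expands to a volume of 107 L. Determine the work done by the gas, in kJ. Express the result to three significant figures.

P₂ = P₁(V₁/V₂)^γ = 4.12×(8.4/107)^(5/3) = 0.0593 bar.
For a reversible adiabat, W_by_gas = (P₁V₁ − P₂V₂)/(γ−1).
W_by = (412000×0.0084 − 5930×0.107) / (2/3) = 4239 J.

W ≈ 4.24 kJ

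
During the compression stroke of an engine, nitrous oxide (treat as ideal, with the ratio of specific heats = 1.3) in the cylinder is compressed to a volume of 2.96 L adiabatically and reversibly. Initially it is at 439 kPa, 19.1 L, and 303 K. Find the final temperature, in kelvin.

T₂ ≈ 530 K

For a reversible adiabat TV^(γ−1) is constant, so T₂ = T₁ (V₁/V₂)^(γ−1).
T₂ = 303 × (19.1/2.96)^(0.3) = 530.1 K.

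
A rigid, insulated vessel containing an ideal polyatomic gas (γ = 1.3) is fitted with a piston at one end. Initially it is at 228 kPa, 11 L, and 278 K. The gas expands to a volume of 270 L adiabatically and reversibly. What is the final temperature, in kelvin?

Adiabatic: T₁V₁^(γ−1) = T₂V₂^(γ−1) ⇒ T₂ = T₁ (V₁/V₂)^(γ−1).
T₂ = 278 × (11/270)^(0.3) = 106.4 K.

T₂ ≈ 106 K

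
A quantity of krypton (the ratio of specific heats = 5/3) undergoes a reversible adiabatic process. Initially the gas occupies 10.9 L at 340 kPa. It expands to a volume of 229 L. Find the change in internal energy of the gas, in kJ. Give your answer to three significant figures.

ΔU ≈ -4.83 kJ

P₂ = P₁(V₁/V₂)^γ = 340×(10.9/229)^(5/3) = 2.126 kPa.
For a reversible adiabat, W_by_gas = (P₁V₁ − P₂V₂)/(γ−1).
W_by = (340000×0.0109 − 2126×0.229) / (2/3) = 4829 J.
Q = 0 ⇒ ΔU = −W_by = -4829 J.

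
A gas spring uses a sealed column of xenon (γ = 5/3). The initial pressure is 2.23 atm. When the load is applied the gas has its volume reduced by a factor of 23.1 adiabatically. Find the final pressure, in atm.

P₂ ≈ 418 atm

Adiabatic: P₁V₁^γ = P₂V₂^γ ⇒ P₂ = P₁ (V₁/V₂)^γ.
P₂ = 2.23 × 23.1^(5/3) = 417.8 atm.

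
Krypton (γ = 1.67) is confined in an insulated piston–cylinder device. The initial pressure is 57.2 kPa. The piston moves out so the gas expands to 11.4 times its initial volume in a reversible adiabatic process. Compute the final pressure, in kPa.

Adiabatic: P₁V₁^γ = P₂V₂^γ ⇒ P₂ = P₁ (V₁/V₂)^γ.
P₂ = 57.2 × (1/11.4)^(1.67) = 0.9826 kPa.

P₂ ≈ 0.983 kPa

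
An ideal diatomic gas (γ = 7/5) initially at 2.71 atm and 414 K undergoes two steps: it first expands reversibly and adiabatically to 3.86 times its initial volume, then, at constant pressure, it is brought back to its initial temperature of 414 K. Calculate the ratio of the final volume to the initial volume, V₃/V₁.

V₃/V₁ ≈ 6.63

Adiabatic step: V₂/V₁ = 3.86; T₂ = T₁·(1/3.86)^(2/5) = 241.2 K.
Isobaric step: V₃/V₂ = T₃/T₂ = 414/241.2.
V₃/V₁ = (V₂/V₁)(V₃/V₂) = 3.86 × (414/241.2) = 6.626.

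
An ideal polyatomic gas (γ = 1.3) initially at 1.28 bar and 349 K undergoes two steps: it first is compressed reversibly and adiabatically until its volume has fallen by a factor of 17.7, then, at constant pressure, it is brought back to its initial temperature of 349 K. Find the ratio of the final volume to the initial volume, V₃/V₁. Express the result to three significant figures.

V₃/V₁ ≈ 0.0239

Adiabatic step: V₂/V₁ = 0.0565; T₂ = T₁·17.7^(0.3) = 826.5 K.
Isobaric step: V₃/V₂ = T₃/T₂ = 349/826.5.
V₃/V₁ = (V₂/V₁)(V₃/V₂) = 0.0565 × (349/826.5) = 0.02386.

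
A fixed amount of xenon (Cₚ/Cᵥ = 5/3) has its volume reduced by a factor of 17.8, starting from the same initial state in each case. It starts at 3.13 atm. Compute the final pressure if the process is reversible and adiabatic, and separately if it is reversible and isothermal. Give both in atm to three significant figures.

Isothermal: P₂ = P₁(V₁/V₂) = 3.13×17.8 = 55.71 atm.
Adiabatic: P₂ = P₁(V₁/V₂)^γ = 3.13×17.8^(5/3) = 379.8 atm.

adiabatic: 380 atm; isothermal: 55.7 atm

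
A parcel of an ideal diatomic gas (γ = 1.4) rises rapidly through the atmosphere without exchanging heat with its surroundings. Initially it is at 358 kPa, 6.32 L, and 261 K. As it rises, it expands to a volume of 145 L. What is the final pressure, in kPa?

Adiabatic: P₁V₁^γ = P₂V₂^γ ⇒ P₂ = P₁ (V₁/V₂)^γ.
P₂ = 358 × (6.32/145)^(1.4) = 4.456 kPa.

P₂ ≈ 4.46 kPa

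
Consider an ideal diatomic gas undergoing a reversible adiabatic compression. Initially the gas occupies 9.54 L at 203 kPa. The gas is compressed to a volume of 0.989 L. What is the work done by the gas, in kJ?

W ≈ -7.15 kJ

γ = 7/5 for a diatomic ideal gas.
P₂ = P₁(V₁/V₂)^γ = 203×(9.54/0.989)^(7/5) = 4848 kPa.
For a reversible adiabat, W_by_gas = (P₁V₁ − P₂V₂)/(γ−1).
W_by = (203000×0.00954 − 4.848×10^6×0.000989) / (2/5) = -7146 J.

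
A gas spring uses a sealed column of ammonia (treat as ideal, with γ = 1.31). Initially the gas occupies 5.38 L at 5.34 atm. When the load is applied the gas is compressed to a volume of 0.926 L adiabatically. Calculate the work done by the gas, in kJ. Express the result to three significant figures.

P₂ = P₁(V₁/V₂)^γ = 5.34×(5.38/0.926)^(1.31) = 53.53 atm.
For a reversible adiabat, W_by_gas = (P₁V₁ − P₂V₂)/(γ−1).
W_by = (541100×0.00538 − 5.424×10^6×0.000926) / (0.31) = -6812 J.

W ≈ -6.81 kJ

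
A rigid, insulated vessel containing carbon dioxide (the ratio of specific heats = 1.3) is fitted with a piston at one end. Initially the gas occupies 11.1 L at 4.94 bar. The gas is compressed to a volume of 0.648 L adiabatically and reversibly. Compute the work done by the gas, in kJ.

W ≈ -24.6 kJ

P₂ = P₁(V₁/V₂)^γ = 4.94×(11.1/0.648)^(1.3) = 198.4 bar.
For a reversible adiabat, W_by_gas = (P₁V₁ − P₂V₂)/(γ−1).
W_by = (494000×0.0111 − 1.984×10^7×0.000648) / (0.3) = -24580 J.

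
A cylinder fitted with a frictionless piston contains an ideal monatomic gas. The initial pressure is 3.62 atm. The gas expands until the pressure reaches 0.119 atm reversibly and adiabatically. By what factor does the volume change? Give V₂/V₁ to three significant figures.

V₂/V₁ ≈ 7.76

From PV^γ = const, V₂/V₁ = (P₁/P₂)^(1/γ).
For a monatomic ideal gas γ = 5/3.
V₂/V₁ = (3.62/0.119)^(3/5) = 7.761.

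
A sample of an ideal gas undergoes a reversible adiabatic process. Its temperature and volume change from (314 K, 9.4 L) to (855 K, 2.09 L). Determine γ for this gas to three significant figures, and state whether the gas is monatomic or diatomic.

γ ≈ 1.67; monatomic

TV^(γ−1) = const ⇒ γ − 1 = ln(T₂/T₁) / ln(V₁/V₂).
γ = 1 + ln(855/314) / ln(9.4/2.09) = 1.666.
γ ≈ 1.67 is close to 5/3, so the gas is monatomic.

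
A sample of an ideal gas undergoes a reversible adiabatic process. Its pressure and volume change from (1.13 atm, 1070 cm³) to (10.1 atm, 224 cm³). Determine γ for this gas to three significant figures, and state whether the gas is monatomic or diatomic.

γ ≈ 1.40; diatomic

PV^γ = const ⇒ γ = ln(P₂/P₁) / ln(V₁/V₂).
γ = ln(10.1/1.13) / ln(1070/224) = 1.401.
γ ≈ 1.40 is close to 7/5, so the gas is diatomic.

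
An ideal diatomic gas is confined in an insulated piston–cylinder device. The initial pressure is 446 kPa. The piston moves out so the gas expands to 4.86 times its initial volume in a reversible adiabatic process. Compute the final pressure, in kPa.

P₂ ≈ 48.8 kPa

Adiabatic: P₁V₁^γ = P₂V₂^γ ⇒ P₂ = P₁ (V₁/V₂)^γ.
For a diatomic ideal gas γ = 7/5.
P₂ = 446 × (1/4.86)^(7/5) = 48.76 kPa.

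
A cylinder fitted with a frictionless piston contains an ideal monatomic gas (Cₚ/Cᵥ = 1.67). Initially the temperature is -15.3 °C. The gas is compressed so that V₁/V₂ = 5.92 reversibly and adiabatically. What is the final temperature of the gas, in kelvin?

T₂ ≈ 849 K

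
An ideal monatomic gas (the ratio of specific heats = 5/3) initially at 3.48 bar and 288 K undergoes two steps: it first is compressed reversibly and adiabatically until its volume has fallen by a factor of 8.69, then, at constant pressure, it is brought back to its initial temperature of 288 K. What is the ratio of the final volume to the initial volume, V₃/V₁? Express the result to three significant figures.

V₃/V₁ ≈ 0.0272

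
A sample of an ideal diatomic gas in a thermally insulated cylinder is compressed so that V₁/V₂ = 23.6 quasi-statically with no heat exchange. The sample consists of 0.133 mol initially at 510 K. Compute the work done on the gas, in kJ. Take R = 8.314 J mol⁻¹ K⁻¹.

W ≈ 3.58 kJ

Adiabatic: T₁V₁^(γ−1) = T₂V₂^(γ−1) ⇒ T₂ = T₁ (V₁/V₂)^(γ−1).
γ = 7/5 for a diatomic ideal gas, so γ−1 = 2/5.
T₂ = 510 × 23.6^(2/5) = 1806 K.
Q = 0, so ΔU = W_on_gas = nCᵥΔT with Cᵥ = R/(γ−1) = 20.79 J/(mol·K).
ΔU = 0.133 × 20.79 × (1806 − 510) = 3583 J.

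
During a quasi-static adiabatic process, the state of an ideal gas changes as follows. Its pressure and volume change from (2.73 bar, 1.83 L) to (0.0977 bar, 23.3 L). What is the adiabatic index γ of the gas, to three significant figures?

PV^γ = const ⇒ γ = ln(P₂/P₁) / ln(V₁/V₂).
γ = ln(0.0977/2.73) / ln(1.83/23.3) = 1.309.

γ ≈ 1.31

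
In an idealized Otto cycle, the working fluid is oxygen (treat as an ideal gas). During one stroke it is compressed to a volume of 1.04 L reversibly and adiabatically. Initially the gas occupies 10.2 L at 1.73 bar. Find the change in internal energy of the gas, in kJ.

ΔU ≈ 6.58 kJ

γ = 7/5 for a diatomic ideal gas.
P₂ = P₁(V₁/V₂)^γ = 1.73×(10.2/1.04)^(7/5) = 42.29 bar.
For a reversible adiabat, W_by_gas = (P₁V₁ − P₂V₂)/(γ−1).
W_by = (173000×0.0102 − 4.229×10^6×0.00104) / (2/5) = -6584 J.
Q = 0 ⇒ ΔU = −W_by = 6584 J.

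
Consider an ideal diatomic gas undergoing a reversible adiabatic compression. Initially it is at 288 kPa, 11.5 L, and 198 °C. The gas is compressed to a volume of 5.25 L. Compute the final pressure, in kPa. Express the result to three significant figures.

P₂ ≈ 863 kPa

Since PV^γ is constant along a reversible adiabat, P₂ = P₁ (V₁/V₂)^γ.
γ = 7/5 for a diatomic ideal gas.
P₂ = 288 × (11.5/5.25)^(7/5) = 863.3 kPa.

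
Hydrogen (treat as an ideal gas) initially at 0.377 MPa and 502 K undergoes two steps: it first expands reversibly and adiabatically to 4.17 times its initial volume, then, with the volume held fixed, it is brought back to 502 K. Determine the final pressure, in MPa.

P₃ ≈ 0.0904 MPa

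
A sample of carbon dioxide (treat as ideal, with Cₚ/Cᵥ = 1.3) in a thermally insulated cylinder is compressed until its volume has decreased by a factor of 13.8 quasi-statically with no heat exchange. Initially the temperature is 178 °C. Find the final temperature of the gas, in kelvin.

T₂ ≈ 991 K

Adiabatic: T₁V₁^(γ−1) = T₂V₂^(γ−1) ⇒ T₂ = T₁ (V₁/V₂)^(γ−1).
T₁ = 178 °C = 451.1 K.
T₂ = 451.1 × 13.8^(0.3) = 991.5 K.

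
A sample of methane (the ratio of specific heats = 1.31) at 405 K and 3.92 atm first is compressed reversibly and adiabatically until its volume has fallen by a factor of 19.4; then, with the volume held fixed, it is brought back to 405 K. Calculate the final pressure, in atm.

P₃ ≈ 76.0 atm

Adiabatic step (PV^γ = const): P₂ = 3.92×19.4^(1.31) = 190.7 atm; T₂ = 405×19.4^(0.31) = 1015 K.
Isochoric: P₃ = P₂(T₃/T₂) = 190.7 × (405/1015) = 76.05 atm.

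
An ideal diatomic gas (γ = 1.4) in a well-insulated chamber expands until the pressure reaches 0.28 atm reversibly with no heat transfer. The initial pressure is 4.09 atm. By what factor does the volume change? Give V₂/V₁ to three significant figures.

V₂/V₁ ≈ 6.79

From PV^γ = const, V₂/V₁ = (P₁/P₂)^(1/γ).
V₂/V₁ = (4.09/0.28)^(0.714) = 6.789.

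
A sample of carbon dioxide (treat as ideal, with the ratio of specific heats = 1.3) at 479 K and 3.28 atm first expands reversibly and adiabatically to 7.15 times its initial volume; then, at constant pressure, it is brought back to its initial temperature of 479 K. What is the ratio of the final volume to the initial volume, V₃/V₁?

Adiabatic step: V₂/V₁ = 7.15; T₂ = T₁·(1/7.15)^(0.3) = 265.5 K.
Isobaric step: V₃/V₂ = T₃/T₂ = 479/265.5.
V₃/V₁ = (V₂/V₁)(V₃/V₂) = 7.15 × (479/265.5) = 12.9.

V₃/V₁ ≈ 12.9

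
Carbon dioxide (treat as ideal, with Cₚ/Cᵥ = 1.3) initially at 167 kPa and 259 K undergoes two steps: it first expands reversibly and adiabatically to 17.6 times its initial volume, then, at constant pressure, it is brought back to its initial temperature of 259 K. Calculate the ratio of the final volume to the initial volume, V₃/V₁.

Adiabatic step: V₂/V₁ = 17.6; T₂ = T₁·(1/17.6)^(0.3) = 109.6 K.
Isobaric step: V₃/V₂ = T₃/T₂ = 259/109.6.
V₃/V₁ = (V₂/V₁)(V₃/V₂) = 17.6 × (259/109.6) = 41.61.

V₃/V₁ ≈ 41.6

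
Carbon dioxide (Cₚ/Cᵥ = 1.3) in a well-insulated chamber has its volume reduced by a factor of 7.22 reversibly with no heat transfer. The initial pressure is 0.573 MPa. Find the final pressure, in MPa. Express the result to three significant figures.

P₂ ≈ 7.49 MPa

Adiabatic: P₁V₁^γ = P₂V₂^γ ⇒ P₂ = P₁ (V₁/V₂)^γ.
P₂ = 0.573 × 7.22^(1.3) = 7.486 MPa.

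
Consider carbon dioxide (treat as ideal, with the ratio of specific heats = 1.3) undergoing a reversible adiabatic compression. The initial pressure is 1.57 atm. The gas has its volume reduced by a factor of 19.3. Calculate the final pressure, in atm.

Since PV^γ is constant along a reversible adiabat, P₂ = P₁ (V₁/V₂)^γ.
P₂ = 1.57 × 19.3^(1.3) = 73.64 atm.

P₂ ≈ 73.6 atm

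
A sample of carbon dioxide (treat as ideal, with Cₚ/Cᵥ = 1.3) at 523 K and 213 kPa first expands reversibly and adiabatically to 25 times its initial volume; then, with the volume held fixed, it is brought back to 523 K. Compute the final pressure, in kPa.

Adiabatic step (PV^γ = const): P₂ = 213×(1/25)^(1.3) = 3.244 kPa; T₂ = 523×(1/25)^(0.3) = 199.1 K.
Isochoric: P₃ = P₂(T₃/T₂) = 3.244 × (523/199.1) = 8.52 kPa.

P₃ ≈ 8.52 kPa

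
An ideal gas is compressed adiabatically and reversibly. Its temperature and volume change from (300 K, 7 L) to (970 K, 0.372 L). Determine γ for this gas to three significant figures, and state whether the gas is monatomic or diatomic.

γ ≈ 1.40; diatomic

TV^(γ−1) = const ⇒ γ − 1 = ln(T₂/T₁) / ln(V₁/V₂).
γ = 1 + ln(970/300) / ln(7/0.372) = 1.4.
γ ≈ 1.40 is close to 7/5, so the gas is diatomic.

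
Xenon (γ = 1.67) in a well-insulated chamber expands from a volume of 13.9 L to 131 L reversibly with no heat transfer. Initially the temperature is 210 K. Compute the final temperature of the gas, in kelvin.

T₂ ≈ 46.7 K

Adiabatic: T₁V₁^(γ−1) = T₂V₂^(γ−1) ⇒ T₂ = T₁ (V₁/V₂)^(γ−1).
T₂ = 210 × (13.9/131)^(0.67) = 46.72 K.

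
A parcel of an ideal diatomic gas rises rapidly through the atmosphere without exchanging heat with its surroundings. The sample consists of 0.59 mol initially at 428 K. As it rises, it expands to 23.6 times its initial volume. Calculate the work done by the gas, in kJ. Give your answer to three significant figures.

For a reversible adiabat TV^(γ−1) is constant, so T₂ = T₁ (V₁/V₂)^(γ−1).
γ = 7/5 for a diatomic ideal gas, so γ−1 = 2/5.
T₂ = 428 × (1/23.6)^(2/5) = 120.9 K.
Q = 0, so ΔU = W_on_gas = nCᵥΔT with Cᵥ = R/(γ−1) = 20.79 J/(mol·K).
ΔU = 0.59 × 20.79 × (120.9 − 428) = -3767 J.
Work done by the gas = −ΔU = 3767 J.

W ≈ 3.77 kJ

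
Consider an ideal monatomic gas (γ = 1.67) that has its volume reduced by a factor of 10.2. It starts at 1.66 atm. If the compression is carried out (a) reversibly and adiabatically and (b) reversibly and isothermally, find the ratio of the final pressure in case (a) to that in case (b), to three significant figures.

Isothermal: P_b = P₁(V₁/V₂) = 1.66×10.2.
Adiabatic: P_a = P₁(V₁/V₂)^γ = 1.66×10.2^(1.67).
P_a/P_b = (V₁/V₂)^(γ−1) = 10.2^(0.67) = 4.74.

P_adiabatic / P_isothermal ≈ 4.74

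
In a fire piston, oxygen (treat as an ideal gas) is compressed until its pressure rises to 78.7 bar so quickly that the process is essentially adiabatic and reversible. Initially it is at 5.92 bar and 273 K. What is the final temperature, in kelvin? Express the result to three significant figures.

T₂ ≈ 572 K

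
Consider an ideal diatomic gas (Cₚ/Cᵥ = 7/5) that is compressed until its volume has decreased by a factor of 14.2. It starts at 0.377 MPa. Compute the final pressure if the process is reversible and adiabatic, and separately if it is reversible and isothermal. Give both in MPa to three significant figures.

Isothermal: P₂ = P₁(V₁/V₂) = 0.377×14.2 = 5.353 MPa.
Adiabatic: P₂ = P₁(V₁/V₂)^γ = 0.377×14.2^(7/5) = 15.47 MPa.

adiabatic: 15.5 MPa; isothermal: 5.35 MPa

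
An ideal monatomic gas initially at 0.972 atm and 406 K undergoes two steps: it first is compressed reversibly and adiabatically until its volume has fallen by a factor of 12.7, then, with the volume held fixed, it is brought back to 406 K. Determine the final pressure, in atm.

P₃ ≈ 12.3 atm

For a monatomic ideal gas γ = 5/3.
Adiabatic step (PV^γ = const): P₂ = 0.972×12.7^(5/3) = 67.2 atm; T₂ = 406×12.7^(2/3) = 2210 K.
Isochoric: P₃ = P₂(T₃/T₂) = 67.2 × (406/2210) = 12.34 atm.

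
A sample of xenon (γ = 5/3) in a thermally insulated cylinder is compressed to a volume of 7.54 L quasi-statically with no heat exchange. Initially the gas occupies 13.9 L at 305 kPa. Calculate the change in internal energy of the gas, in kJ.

P₂ = P₁(V₁/V₂)^γ = 305×(13.9/7.54)^(5/3) = 845.4 kPa.
For a reversible adiabat, W_by_gas = (P₁V₁ − P₂V₂)/(γ−1).
W_by = (305000×0.0139 − 845400×0.00754) / (2/3) = -3202 J.
Q = 0 ⇒ ΔU = −W_by = 3202 J.

ΔU ≈ 3.20 kJ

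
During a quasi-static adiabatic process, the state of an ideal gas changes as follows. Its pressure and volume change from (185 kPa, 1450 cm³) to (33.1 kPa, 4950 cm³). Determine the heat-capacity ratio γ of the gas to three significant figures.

γ ≈ 1.40

PV^γ = const ⇒ γ = ln(P₂/P₁) / ln(V₁/V₂).
γ = ln(33.1/185) / ln(1450/4950) = 1.402.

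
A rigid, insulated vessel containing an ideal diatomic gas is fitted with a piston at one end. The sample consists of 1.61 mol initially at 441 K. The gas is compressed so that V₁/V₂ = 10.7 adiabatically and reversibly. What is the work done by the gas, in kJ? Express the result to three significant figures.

W ≈ -23.3 kJ

Adiabatic: T₁V₁^(γ−1) = T₂V₂^(γ−1) ⇒ T₂ = T₁ (V₁/V₂)^(γ−1).
γ = 7/5 for a diatomic ideal gas, so γ−1 = 2/5.
T₂ = 441 × 10.7^(2/5) = 1138 K.
Q = 0, so ΔU = W_on_gas = nCᵥΔT with Cᵥ = R/(γ−1) = 20.79 J/(mol·K).
ΔU = 1.61 × 20.79 × (1138 − 441) = 23330 J.
Work done by the gas = −ΔU = -23330 J.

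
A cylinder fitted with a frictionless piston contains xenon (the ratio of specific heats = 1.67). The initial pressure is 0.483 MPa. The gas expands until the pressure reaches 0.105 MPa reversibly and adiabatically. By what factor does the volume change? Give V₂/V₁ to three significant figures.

V₂/V₁ ≈ 2.49

From PV^γ = const, V₂/V₁ = (P₁/P₂)^(1/γ).
V₂/V₁ = (0.483/0.105)^(0.599) = 2.494.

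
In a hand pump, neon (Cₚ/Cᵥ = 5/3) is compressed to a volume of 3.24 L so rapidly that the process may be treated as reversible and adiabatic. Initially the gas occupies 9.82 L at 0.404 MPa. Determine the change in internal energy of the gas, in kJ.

ΔU ≈ 6.51 kJ

P₂ = P₁(V₁/V₂)^γ = 0.404×(9.82/3.24)^(5/3) = 2.564 MPa.
For a reversible adiabat, W_by_gas = (P₁V₁ − P₂V₂)/(γ−1).
W_by = (404000×0.00982 − 2.564×10^6×0.00324) / (2/3) = -6512 J.
Q = 0 ⇒ ΔU = −W_by = 6512 J.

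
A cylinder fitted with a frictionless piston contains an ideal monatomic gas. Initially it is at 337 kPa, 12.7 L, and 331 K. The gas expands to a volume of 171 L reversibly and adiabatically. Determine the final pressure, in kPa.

P₂ ≈ 4.42 kPa

Since PV^γ is constant along a reversible adiabat, P₂ = P₁ (V₁/V₂)^γ.
γ = 5/3 for a monatomic ideal gas.
P₂ = 337 × (12.7/171)^(5/3) = 4.422 kPa.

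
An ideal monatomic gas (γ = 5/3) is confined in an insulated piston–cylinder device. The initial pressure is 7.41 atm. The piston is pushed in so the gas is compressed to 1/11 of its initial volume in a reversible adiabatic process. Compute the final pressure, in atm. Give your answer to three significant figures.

P₂ ≈ 403 atm

Adiabatic: P₁V₁^γ = P₂V₂^γ ⇒ P₂ = P₁ (V₁/V₂)^γ.
P₂ = 7.41 × 11^(5/3) = 403.2 atm.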